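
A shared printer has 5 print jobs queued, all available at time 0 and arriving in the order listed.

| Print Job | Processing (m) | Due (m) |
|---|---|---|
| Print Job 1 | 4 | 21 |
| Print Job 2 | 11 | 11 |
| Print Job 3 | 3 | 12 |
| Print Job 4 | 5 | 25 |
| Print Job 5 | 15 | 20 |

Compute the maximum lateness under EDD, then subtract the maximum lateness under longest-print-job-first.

EDD (increasing due date): Print Job 2 Print Job 3 Print Job 5 Print Job 1 Print Job 4.
Print Job 2: 0→11, due 11, lateness 0
Print Job 3: 11→14, due 12, lateness 2
Print Job 5: 14→29, due 20, lateness 9
Print Job 1: 29→33, due 21, lateness 12
Print Job 4: 33→38, due 25, lateness 13
Maximum = 13.
LPT (decreasing processing time): Print Job 5 Print Job 2 Print Job 4 Print Job 1 Print Job 3.
Print Job 5: 0→15, due 20, lateness -5
Print Job 2: 15→26, due 11, lateness 15
Print Job 4: 26→31, due 25, lateness 6
Print Job 1: 31→35, due 21, lateness 14
Print Job 3: 35→38, due 12, lateness 26
Maximum = 26.
Difference = 13 − 26 = -13.

-13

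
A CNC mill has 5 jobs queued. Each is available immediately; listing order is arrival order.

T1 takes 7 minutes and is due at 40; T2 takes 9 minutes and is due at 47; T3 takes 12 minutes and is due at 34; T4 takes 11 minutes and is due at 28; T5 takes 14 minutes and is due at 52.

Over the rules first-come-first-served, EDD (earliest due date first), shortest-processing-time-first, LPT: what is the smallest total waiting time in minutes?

FIFO (arrival order): T1 T2 T3 T4 T5.
T1: waits 0, runs 0→7
T2: waits 7, runs 7→16
T3: waits 16, runs 16→28
T4: waits 28, runs 28→39
T5: waits 39, runs 39→53
Sum = 0+7+16+28+39 = 90.
EDD (increasing due date): T4 T3 T1 T2 T5.
T4: waits 0, runs 0→11
T3: waits 11, runs 11→23
T1: waits 23, runs 23→30
T2: waits 30, runs 30→39
T5: waits 39, runs 39→53
Sum = 0+11+23+30+39 = 103.
SPT (increasing processing time): T1 T2 T4 T3 T5.
T1: waits 0, runs 0→7
T2: waits 7, runs 7→16
T4: waits 16, runs 16→27
T3: waits 27, runs 27→39
T5: waits 39, runs 39→53
Sum = 0+7+16+27+39 = 89.
LPT (decreasing processing time): T5 T3 T4 T2 T1.
T5: waits 0, runs 0→14
T3: waits 14, runs 14→26
T4: waits 26, runs 26→37
T2: waits 37, runs 37→46
T1: waits 46, runs 46→53
Sum = 0+14+26+37+46 = 123.
FIFO 90, EDD 103, SPT 89, LPT 123 → minimum 89.

89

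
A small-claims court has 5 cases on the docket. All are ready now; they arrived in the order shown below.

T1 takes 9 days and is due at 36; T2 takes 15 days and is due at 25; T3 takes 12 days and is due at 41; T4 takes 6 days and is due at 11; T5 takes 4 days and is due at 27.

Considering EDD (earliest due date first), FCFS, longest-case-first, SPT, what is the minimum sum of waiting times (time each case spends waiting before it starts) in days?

EDD (increasing due date): T4 T2 T5 T1 T3.
T4: waits 0, runs 0→6
T2: waits 6, runs 6→21
T5: waits 21, runs 21→25
T1: waits 25, runs 25→34
T3: waits 34, runs 34→46
Sum = 0+6+21+25+34 = 86.
FIFO (arrival order): T1 T2 T3 T4 T5.
T1: waits 0, runs 0→9
T2: waits 9, runs 9→24
T3: waits 24, runs 24→36
T4: waits 36, runs 36→42
T5: waits 42, runs 42→46
Sum = 0+9+24+36+42 = 111.
LPT (decreasing processing time): T2 T3 T1 T4 T5.
T2: waits 0, runs 0→15
T3: waits 15, runs 15→27
T1: waits 27, runs 27→36
T4: waits 36, runs 36→42
T5: waits 42, runs 42→46
Sum = 0+15+27+36+42 = 120.
SPT (increasing processing time): T5 T4 T1 T3 T2.
T5: waits 0, runs 0→4
T4: waits 4, runs 4→10
T1: waits 10, runs 10→19
T3: waits 19, runs 19→31
T2: waits 31, runs 31→46
Sum = 0+4+10+19+31 = 64.
EDD 86, FIFO 111, LPT 120, SPT 64 → minimum 64.

64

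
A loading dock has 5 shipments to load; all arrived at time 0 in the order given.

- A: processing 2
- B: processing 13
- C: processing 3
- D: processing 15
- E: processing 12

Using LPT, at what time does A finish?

45

LPT (decreasing processing time): D B E C A.
D: 0→15
B: 15→28
E: 28→40
C: 40→43
A: 43→45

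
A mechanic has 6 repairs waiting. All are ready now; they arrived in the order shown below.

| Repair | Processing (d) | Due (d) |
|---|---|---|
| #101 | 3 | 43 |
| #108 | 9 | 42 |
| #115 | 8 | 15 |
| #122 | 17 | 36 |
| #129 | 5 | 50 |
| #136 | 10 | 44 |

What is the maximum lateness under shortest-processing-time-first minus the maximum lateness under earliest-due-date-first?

13

SPT (increasing processing time): #101 #129 #115 #108 #136 #122.
#101: 0→3, due 43, lateness -40
#129: 3→8, due 50, lateness -42
#115: 8→16, due 15, lateness 1
#108: 16→25, due 42, lateness -17
#136: 25→35, due 44, lateness -9
#122: 35→52, due 36, lateness 16
Maximum = 16.
EDD (increasing due date): #115 #122 #108 #101 #136 #129.
#115: 0→8, due 15, lateness -7
#122: 8→25, due 36, lateness -11
#108: 25→34, due 42, lateness -8
#101: 34→37, due 43, lateness -6
#136: 37→47, due 44, lateness 3
#129: 47→52, due 50, lateness 2
Maximum = 3.
Difference = 16 − 3 = 13.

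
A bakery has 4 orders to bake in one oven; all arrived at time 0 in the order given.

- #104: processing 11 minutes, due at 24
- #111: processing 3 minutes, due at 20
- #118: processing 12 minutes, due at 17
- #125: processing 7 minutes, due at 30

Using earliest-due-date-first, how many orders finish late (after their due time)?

2

EDD (increasing due date): #118 #111 #104 #125.
#118: 0→12, due 17, tardiness 0
#111: 12→15, due 20, tardiness 0
#104: 15→26, due 24, tardiness 2
#125: 26→33, due 30, tardiness 3
Late orders: 2.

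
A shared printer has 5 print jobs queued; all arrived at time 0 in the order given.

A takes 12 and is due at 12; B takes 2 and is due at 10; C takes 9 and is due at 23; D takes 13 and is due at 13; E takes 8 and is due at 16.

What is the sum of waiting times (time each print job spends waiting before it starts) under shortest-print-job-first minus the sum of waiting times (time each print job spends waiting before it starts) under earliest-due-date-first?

SPT (increasing processing time): B E C A D.
B: waits 0, runs 0→2
E: waits 2, runs 2→10
C: waits 10, runs 10→19
A: waits 19, runs 19→31
D: waits 31, runs 31→44
Sum = 0+2+10+19+31 = 62.
EDD (increasing due date): B A D E C.
B: waits 0, runs 0→2
A: waits 2, runs 2→14
D: waits 14, runs 14→27
E: waits 27, runs 27→35
C: waits 35, runs 35→44
Sum = 0+2+14+27+35 = 78.
Difference = 62 − 78 = -16.

-16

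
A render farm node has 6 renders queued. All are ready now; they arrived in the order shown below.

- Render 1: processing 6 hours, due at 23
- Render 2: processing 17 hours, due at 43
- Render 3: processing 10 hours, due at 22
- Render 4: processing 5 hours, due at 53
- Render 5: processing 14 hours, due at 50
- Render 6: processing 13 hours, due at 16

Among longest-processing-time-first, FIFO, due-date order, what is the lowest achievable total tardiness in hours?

32

LPT (decreasing processing time): Render 2 Render 5 Render 6 Render 3 Render 1 Render 4.
Render 2: 0→17, due 43, tardiness 0
Render 5: 17→31, due 50, tardiness 0
Render 6: 31→44, due 16, tardiness 28
Render 3: 44→54, due 22, tardiness 32
Render 1: 54→60, due 23, tardiness 37
Render 4: 60→65, due 53, tardiness 12
Sum = 0+0+28+32+37+12 = 109.
FIFO (arrival order): Render 1 Render 2 Render 3 Render 4 Render 5 Render 6.
Render 1: 0→6, due 23, tardiness 0
Render 2: 6→23, due 43, tardiness 0
Render 3: 23→33, due 22, tardiness 11
Render 4: 33→38, due 53, tardiness 0
Render 5: 38→52, due 50, tardiness 2
Render 6: 52→65, due 16, tardiness 49
Sum = 0+0+11+0+2+49 = 62.
EDD (increasing due date): Render 6 Render 3 Render 1 Render 2 Render 5 Render 4.
Render 6: 0→13, due 16, tardiness 0
Render 3: 13→23, due 22, tardiness 1
Render 1: 23→29, due 23, tardiness 6
Render 2: 29→46, due 43, tardiness 3
Render 5: 46→60, due 50, tardiness 10
Render 4: 60→65, due 53, tardiness 12
Sum = 0+1+6+3+10+12 = 32.
LPT 109, FIFO 62, EDD 32 → minimum 32.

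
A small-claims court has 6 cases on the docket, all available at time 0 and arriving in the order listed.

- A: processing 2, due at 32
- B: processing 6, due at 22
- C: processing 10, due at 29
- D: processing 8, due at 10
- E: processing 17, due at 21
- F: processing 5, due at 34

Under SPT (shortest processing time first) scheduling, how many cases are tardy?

SPT (increasing processing time): A F B D C E.
A: 0→2, due 32, tardiness 0
F: 2→7, due 34, tardiness 0
B: 7→13, due 22, tardiness 0
D: 13→21, due 10, tardiness 11
C: 21→31, due 29, tardiness 2
E: 31→48, due 21, tardiness 27
Late cases: 3.

3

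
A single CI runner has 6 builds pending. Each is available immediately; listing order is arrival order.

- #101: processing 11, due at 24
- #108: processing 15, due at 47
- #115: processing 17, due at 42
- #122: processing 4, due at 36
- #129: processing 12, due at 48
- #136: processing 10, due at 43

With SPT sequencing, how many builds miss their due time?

SPT (increasing processing time): #122 #136 #101 #129 #108 #115.
#122: 0→4, due 36, tardiness 0
#136: 4→14, due 43, tardiness 0
#101: 14→25, due 24, tardiness 1
#129: 25→37, due 48, tardiness 0
#108: 37→52, due 47, tardiness 5
#115: 52→69, due 42, tardiness 27
Late builds: 3.

3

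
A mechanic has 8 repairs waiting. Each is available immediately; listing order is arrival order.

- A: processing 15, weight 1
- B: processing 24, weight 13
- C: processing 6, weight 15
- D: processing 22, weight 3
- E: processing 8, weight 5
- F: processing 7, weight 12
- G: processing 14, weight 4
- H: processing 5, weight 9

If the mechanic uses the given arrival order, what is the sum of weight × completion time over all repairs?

FIFO (arrival order): A B C D E F G H.
A: finishes 15, weight 1, w·C = 15
B: finishes 39, weight 13, w·C = 507
C: finishes 45, weight 15, w·C = 675
D: finishes 67, weight 3, w·C = 201
E: finishes 75, weight 5, w·C = 375
F: finishes 82, weight 12, w·C = 984
G: finishes 96, weight 4, w·C = 384
H: finishes 101, weight 9, w·C = 909
Sum = 15+507+675+201+375+984+384+909 = 4050.

4050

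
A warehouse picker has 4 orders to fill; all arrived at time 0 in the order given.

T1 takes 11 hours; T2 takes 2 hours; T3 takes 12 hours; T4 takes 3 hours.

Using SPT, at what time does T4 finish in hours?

5

SPT (increasing processing time): T2 T4 T1 T3.
T2: 0→2
T4: 2→5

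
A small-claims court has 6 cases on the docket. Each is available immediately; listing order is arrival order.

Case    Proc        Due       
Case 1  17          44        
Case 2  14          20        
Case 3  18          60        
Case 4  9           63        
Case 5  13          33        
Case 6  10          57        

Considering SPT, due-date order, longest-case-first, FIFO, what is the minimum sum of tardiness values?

SPT (increasing processing time): Case 4 Case 6 Case 5 Case 2 Case 1 Case 3.
Case 4: 0→9, due 63, tardiness 0
Case 6: 9→19, due 57, tardiness 0
Case 5: 19→32, due 33, tardiness 0
Case 2: 32→46, due 20, tardiness 26
Case 1: 46→63, due 44, tardiness 19
Case 3: 63→81, due 60, tardiness 21
Sum = 0+0+0+26+19+21 = 66.
EDD (increasing due date): Case 2 Case 5 Case 1 Case 6 Case 3 Case 4.
Case 2: 0→14, due 20, tardiness 0
Case 5: 14→27, due 33, tardiness 0
Case 1: 27→44, due 44, tardiness 0
Case 6: 44→54, due 57, tardiness 0
Case 3: 54→72, due 60, tardiness 12
Case 4: 72→81, due 63, tardiness 18
Sum = 0+0+0+0+12+18 = 30.
LPT (decreasing processing time): Case 3 Case 1 Case 2 Case 5 Case 6 Case 4.
Case 3: 0→18, due 60, tardiness 0
Case 1: 18→35, due 44, tardiness 0
Case 2: 35→49, due 20, tardiness 29
Case 5: 49→62, due 33, tardiness 29
Case 6: 62→72, due 57, tardiness 15
Case 4: 72→81, due 63, tardiness 18
Sum = 0+0+29+29+15+18 = 91.
FIFO (arrival order): Case 1 Case 2 Case 3 Case 4 Case 5 Case 6.
Case 1: 0→17, due 44, tardiness 0
Case 2: 17→31, due 20, tardiness 11
Case 3: 31→49, due 60, tardiness 0
Case 4: 49→58, due 63, tardiness 0
Case 5: 58→71, due 33, tardiness 38
Case 6: 71→81, due 57, tardiness 24
Sum = 0+11+0+0+38+24 = 73.
SPT 66, EDD 30, LPT 91, FIFO 73 → minimum 30.

30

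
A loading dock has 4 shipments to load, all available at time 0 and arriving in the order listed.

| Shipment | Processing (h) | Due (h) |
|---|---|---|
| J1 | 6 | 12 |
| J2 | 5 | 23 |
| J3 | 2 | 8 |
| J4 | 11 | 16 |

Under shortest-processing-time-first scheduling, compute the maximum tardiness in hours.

8

SPT (increasing processing time): J3 J2 J1 J4.
J3: 0→2, due 8, tardiness 0
J2: 2→7, due 23, tardiness 0
J1: 7→13, due 12, tardiness 1
J4: 13→24, due 16, tardiness 8
Maximum = 8.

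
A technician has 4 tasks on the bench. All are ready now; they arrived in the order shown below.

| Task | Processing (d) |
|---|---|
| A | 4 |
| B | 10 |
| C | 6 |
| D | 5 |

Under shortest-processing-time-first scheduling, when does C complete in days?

SPT (increasing processing time): A D C B.
A: 0→4
D: 4→9
C: 9→15

15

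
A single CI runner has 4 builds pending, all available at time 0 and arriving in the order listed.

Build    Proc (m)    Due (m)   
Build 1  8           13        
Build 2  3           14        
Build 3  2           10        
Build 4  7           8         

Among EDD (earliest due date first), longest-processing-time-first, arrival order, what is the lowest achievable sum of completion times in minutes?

52

EDD (increasing due date): Build 4 Build 3 Build 1 Build 2.
Build 4: 0→7
Build 3: 7→9
Build 1: 9→17
Build 2: 17→20
Sum = 7+9+17+20 = 53.
LPT (decreasing processing time): Build 1 Build 4 Build 2 Build 3.
Build 1: 0→8
Build 4: 8→15
Build 2: 15→18
Build 3: 18→20
Sum = 8+15+18+20 = 61.
FIFO (arrival order): Build 1 Build 2 Build 3 Build 4.
Build 1: 0→8
Build 2: 8→11
Build 3: 11→13
Build 4: 13→20
Sum = 8+11+13+20 = 52.
EDD 53, LPT 61, FIFO 52 → minimum 52.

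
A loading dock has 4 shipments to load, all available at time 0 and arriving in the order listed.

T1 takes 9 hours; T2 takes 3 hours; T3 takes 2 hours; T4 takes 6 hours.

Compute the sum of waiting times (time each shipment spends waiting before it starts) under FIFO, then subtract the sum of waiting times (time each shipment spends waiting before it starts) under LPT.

FIFO (arrival order): T1 T2 T3 T4.
T1: waits 0, runs 0→9
T2: waits 9, runs 9→12
T3: waits 12, runs 12→14
T4: waits 14, runs 14→20
Sum = 0+9+12+14 = 35.
LPT (decreasing processing time): T1 T4 T2 T3.
T1: waits 0, runs 0→9
T4: waits 9, runs 9→15
T2: waits 15, runs 15→18
T3: waits 18, runs 18→20
Sum = 0+9+15+18 = 42.
Difference = 35 − 42 = -7.

-7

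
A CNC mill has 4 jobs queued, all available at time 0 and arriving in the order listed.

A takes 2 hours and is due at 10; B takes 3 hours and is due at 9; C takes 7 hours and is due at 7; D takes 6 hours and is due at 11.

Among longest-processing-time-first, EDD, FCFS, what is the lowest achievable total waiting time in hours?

19

LPT (decreasing processing time): C D B A.
C: waits 0, runs 0→7
D: waits 7, runs 7→13
B: waits 13, runs 13→16
A: waits 16, runs 16→18
Sum = 0+7+13+16 = 36.
EDD (increasing due date): C B A D.
C: waits 0, runs 0→7
B: waits 7, runs 7→10
A: waits 10, runs 10→12
D: waits 12, runs 12→18
Sum = 0+7+10+12 = 29.
FIFO (arrival order): A B C D.
A: waits 0, runs 0→2
B: waits 2, runs 2→5
C: waits 5, runs 5→12
D: waits 12, runs 12→18
Sum = 0+2+5+12 = 19.
LPT 36, EDD 29, FIFO 19 → minimum 19.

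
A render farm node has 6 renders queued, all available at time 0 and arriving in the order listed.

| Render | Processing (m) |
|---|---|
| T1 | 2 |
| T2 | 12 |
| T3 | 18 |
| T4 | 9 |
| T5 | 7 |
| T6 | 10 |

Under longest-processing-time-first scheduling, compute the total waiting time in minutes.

LPT (decreasing processing time): T3 T2 T6 T4 T5 T1.
T3: waits 0, runs 0→18
T2: waits 18, runs 18→30
T6: waits 30, runs 30→40
T4: waits 40, runs 40→49
T5: waits 49, runs 49→56
T1: waits 56, runs 56→58
Sum = 0+18+30+40+49+56 = 193.

193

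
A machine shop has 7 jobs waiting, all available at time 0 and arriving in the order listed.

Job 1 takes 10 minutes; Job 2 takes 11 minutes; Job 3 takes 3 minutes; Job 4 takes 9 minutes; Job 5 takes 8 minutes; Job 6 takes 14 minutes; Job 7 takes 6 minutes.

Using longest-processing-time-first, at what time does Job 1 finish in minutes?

35

LPT (decreasing processing time): Job 6 Job 2 Job 1 Job 4 Job 5 Job 7 Job 3.
Job 6: 0→14
Job 2: 14→25
Job 1: 25→35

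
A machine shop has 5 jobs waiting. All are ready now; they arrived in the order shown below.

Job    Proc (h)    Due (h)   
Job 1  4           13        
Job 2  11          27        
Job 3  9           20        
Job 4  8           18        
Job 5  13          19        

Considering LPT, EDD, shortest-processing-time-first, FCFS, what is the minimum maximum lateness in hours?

18

LPT (decreasing processing time): Job 5 Job 2 Job 3 Job 4 Job 1.
Job 5: 0→13, due 19, lateness -6
Job 2: 13→24, due 27, lateness -3
Job 3: 24→33, due 20, lateness 13
Job 4: 33→41, due 18, lateness 23
Job 1: 41→45, due 13, lateness 32
Maximum = 32.
EDD (increasing due date): Job 1 Job 4 Job 5 Job 3 Job 2.
Job 1: 0→4, due 13, lateness -9
Job 4: 4→12, due 18, lateness -6
Job 5: 12→25, due 19, lateness 6
Job 3: 25→34, due 20, lateness 14
Job 2: 34→45, due 27, lateness 18
Maximum = 18.
SPT (increasing processing time): Job 1 Job 4 Job 3 Job 2 Job 5.
Job 1: 0→4, due 13, lateness -9
Job 4: 4→12, due 18, lateness -6
Job 3: 12→21, due 20, lateness 1
Job 2: 21→32, due 27, lateness 5
Job 5: 32→45, due 19, lateness 26
Maximum = 26.
FIFO (arrival order): Job 1 Job 2 Job 3 Job 4 Job 5.
Job 1: 0→4, due 13, lateness -9
Job 2: 4→15, due 27, lateness -12
Job 3: 15→24, due 20, lateness 4
Job 4: 24→32, due 18, lateness 14
Job 5: 32→45, due 19, lateness 26
Maximum = 26.
LPT 32, EDD 18, SPT 26, FIFO 26 → minimum 18.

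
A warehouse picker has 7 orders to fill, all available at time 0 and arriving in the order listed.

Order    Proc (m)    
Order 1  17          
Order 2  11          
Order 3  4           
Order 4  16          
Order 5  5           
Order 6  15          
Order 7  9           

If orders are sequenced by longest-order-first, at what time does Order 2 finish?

LPT (decreasing processing time): Order 1 Order 4 Order 6 Order 2 Order 7 Order 5 Order 3.
Order 1: 0→17
Order 4: 17→33
Order 6: 33→48
Order 2: 48→59

59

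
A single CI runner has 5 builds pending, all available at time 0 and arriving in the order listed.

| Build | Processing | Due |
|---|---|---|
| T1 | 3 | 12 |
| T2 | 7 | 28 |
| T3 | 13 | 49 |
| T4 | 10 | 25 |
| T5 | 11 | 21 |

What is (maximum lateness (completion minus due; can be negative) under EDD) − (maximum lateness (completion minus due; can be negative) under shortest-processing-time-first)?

-7

EDD (increasing due date): T1 T5 T4 T2 T3.
T1: 0→3, due 12, lateness -9
T5: 3→14, due 21, lateness -7
T4: 14→24, due 25, lateness -1
T2: 24→31, due 28, lateness 3
T3: 31→44, due 49, lateness -5
Maximum = 3.
SPT (increasing processing time): T1 T2 T4 T5 T3.
T1: 0→3, due 12, lateness -9
T2: 3→10, due 28, lateness -18
T4: 10→20, due 25, lateness -5
T5: 20→31, due 21, lateness 10
T3: 31→44, due 49, lateness -5
Maximum = 10.
Difference = 3 − 10 = -7.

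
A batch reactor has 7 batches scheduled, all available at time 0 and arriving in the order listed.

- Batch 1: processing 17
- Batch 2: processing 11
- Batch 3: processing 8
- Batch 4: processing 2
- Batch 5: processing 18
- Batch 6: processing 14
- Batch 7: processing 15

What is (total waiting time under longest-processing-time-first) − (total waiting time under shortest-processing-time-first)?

LPT (decreasing processing time): Batch 5 Batch 1 Batch 7 Batch 6 Batch 2 Batch 3 Batch 4.
Batch 5: waits 0, runs 0→18
Batch 1: waits 18, runs 18→35
Batch 7: waits 35, runs 35→50
Batch 6: waits 50, runs 50→64
Batch 2: waits 64, runs 64→75
Batch 3: waits 75, runs 75→83
Batch 4: waits 83, runs 83→85
Sum = 0+18+35+50+64+75+83 = 325.
SPT (increasing processing time): Batch 4 Batch 3 Batch 2 Batch 6 Batch 7 Batch 1 Batch 5.
Batch 4: waits 0, runs 0→2
Batch 3: waits 2, runs 2→10
Batch 2: waits 10, runs 10→21
Batch 6: waits 21, runs 21→35
Batch 7: waits 35, runs 35→50
Batch 1: waits 50, runs 50→67
Batch 5: waits 67, runs 67→85
Sum = 0+2+10+21+35+50+67 = 185.
Difference = 325 − 185 = 140.

140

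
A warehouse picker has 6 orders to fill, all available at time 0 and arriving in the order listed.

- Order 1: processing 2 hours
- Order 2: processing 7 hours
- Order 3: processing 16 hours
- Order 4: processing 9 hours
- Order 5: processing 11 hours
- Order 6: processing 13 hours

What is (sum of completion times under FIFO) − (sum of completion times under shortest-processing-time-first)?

15

FIFO (arrival order): Order 1 Order 2 Order 3 Order 4 Order 5 Order 6.
Order 1: 0→2
Order 2: 2→9
Order 3: 9→25
Order 4: 25→34
Order 5: 34→45
Order 6: 45→58
Sum = 2+9+25+34+45+58 = 173.
SPT (increasing processing time): Order 1 Order 2 Order 4 Order 5 Order 6 Order 3.
Order 1: 0→2
Order 2: 2→9
Order 4: 9→18
Order 5: 18→29
Order 6: 29→42
Order 3: 42→58
Sum = 2+9+18+29+42+58 = 158.
Difference = 173 − 158 = 15.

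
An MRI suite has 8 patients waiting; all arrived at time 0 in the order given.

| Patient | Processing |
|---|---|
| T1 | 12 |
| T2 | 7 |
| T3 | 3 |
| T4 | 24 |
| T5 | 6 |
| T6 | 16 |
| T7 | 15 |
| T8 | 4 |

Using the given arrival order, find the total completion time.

389

FIFO (arrival order): T1 T2 T3 T4 T5 T6 T7 T8.
T1: 0→12
T2: 12→19
T3: 19→22
T4: 22→46
T5: 46→52
T6: 52→68
T7: 68→83
T8: 83→87
Sum = 12+19+22+46+52+68+83+87 = 389.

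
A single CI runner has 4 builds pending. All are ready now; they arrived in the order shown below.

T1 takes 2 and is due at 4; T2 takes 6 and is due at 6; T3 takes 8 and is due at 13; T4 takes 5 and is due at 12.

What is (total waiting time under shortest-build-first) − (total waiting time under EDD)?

-1

SPT (increasing processing time): T1 T4 T2 T3.
T1: waits 0, runs 0→2
T4: waits 2, runs 2→7
T2: waits 7, runs 7→13
T3: waits 13, runs 13→21
Sum = 0+2+7+13 = 22.
EDD (increasing due date): T1 T2 T4 T3.
T1: waits 0, runs 0→2
T2: waits 2, runs 2→8
T4: waits 8, runs 8→13
T3: waits 13, runs 13→21
Sum = 0+2+8+13 = 23.
Difference = 22 − 23 = -1.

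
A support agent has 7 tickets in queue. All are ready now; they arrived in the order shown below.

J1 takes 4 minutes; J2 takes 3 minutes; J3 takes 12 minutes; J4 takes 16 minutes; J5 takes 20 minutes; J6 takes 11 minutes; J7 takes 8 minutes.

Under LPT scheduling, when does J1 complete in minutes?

71

LPT (decreasing processing time): J5 J4 J3 J6 J7 J1 J2.
J5: 0→20
J4: 20→36
J3: 36→48
J6: 48→59
J7: 59→67
J1: 67→71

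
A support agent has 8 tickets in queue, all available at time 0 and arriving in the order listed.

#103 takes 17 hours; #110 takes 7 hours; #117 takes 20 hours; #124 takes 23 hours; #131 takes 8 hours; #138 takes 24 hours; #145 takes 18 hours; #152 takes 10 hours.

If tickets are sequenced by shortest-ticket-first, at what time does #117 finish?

80

SPT (increasing processing time): #110 #131 #152 #103 #145 #117 #124 #138.
#110: 0→7
#131: 7→15
#152: 15→25
#103: 25→42
#145: 42→60
#117: 60→80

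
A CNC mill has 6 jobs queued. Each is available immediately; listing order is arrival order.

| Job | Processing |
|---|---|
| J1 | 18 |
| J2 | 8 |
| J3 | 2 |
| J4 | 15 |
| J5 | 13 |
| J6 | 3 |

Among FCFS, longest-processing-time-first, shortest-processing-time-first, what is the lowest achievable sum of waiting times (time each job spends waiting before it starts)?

FIFO (arrival order): J1 J2 J3 J4 J5 J6.
J1: waits 0, runs 0→18
J2: waits 18, runs 18→26
J3: waits 26, runs 26→28
J4: waits 28, runs 28→43
J5: waits 43, runs 43→56
J6: waits 56, runs 56→59
Sum = 0+18+26+28+43+56 = 171.
LPT (decreasing processing time): J1 J4 J5 J2 J6 J3.
J1: waits 0, runs 0→18
J4: waits 18, runs 18→33
J5: waits 33, runs 33→46
J2: waits 46, runs 46→54
J6: waits 54, runs 54→57
J3: waits 57, runs 57→59
Sum = 0+18+33+46+54+57 = 208.
SPT (increasing processing time): J3 J6 J2 J5 J4 J1.
J3: waits 0, runs 0→2
J6: waits 2, runs 2→5
J2: waits 5, runs 5→13
J5: waits 13, runs 13→26
J4: waits 26, runs 26→41
J1: waits 41, runs 41→59
Sum = 0+2+5+13+26+41 = 87.
FIFO 171, LPT 208, SPT 87 → minimum 87.

87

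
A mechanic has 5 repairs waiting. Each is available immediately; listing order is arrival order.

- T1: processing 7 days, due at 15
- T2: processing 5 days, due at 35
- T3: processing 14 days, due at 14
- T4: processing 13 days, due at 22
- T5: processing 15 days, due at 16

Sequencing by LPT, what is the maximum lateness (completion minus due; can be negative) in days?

LPT (decreasing processing time): T5 T3 T4 T1 T2.
T5: 0→15, due 16, lateness -1
T3: 15→29, due 14, lateness 15
T4: 29→42, due 22, lateness 20
T1: 42→49, due 15, lateness 34
T2: 49→54, due 35, lateness 19
Maximum = 34.

34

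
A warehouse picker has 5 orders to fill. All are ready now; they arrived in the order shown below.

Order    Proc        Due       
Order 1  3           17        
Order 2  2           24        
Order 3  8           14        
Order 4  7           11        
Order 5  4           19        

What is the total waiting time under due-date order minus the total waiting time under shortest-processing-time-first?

30

EDD (increasing due date): Order 4 Order 3 Order 1 Order 5 Order 2.
Order 4: waits 0, runs 0→7
Order 3: waits 7, runs 7→15
Order 1: waits 15, runs 15→18
Order 5: waits 18, runs 18→22
Order 2: waits 22, runs 22→24
Sum = 0+7+15+18+22 = 62.
SPT (increasing processing time): Order 2 Order 1 Order 5 Order 4 Order 3.
Order 2: waits 0, runs 0→2
Order 1: waits 2, runs 2→5
Order 5: waits 5, runs 5→9
Order 4: waits 9, runs 9→16
Order 3: waits 16, runs 16→24
Sum = 0+2+5+9+16 = 32.
Difference = 62 − 32 = 30.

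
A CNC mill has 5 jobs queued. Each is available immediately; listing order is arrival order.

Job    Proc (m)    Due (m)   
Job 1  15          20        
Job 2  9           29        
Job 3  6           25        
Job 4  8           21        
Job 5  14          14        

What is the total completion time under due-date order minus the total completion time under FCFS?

EDD (increasing due date): Job 5 Job 1 Job 4 Job 3 Job 2.
Job 5: 0→14
Job 1: 14→29
Job 4: 29→37
Job 3: 37→43
Job 2: 43→52
Sum = 14+29+37+43+52 = 175.
FIFO (arrival order): Job 1 Job 2 Job 3 Job 4 Job 5.
Job 1: 0→15
Job 2: 15→24
Job 3: 24→30
Job 4: 30→38
Job 5: 38→52
Sum = 15+24+30+38+52 = 159.
Difference = 175 − 159 = 16.

16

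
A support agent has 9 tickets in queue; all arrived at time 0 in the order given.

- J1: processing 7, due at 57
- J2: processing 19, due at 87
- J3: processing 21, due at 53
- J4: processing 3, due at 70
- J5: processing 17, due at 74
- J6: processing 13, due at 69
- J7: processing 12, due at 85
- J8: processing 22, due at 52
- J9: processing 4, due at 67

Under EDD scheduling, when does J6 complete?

EDD (increasing due date): J8 J3 J1 J9 J6 J4 J5 J7 J2.
J8: 0→22
J3: 22→43
J1: 43→50
J9: 50→54
J6: 54→67

67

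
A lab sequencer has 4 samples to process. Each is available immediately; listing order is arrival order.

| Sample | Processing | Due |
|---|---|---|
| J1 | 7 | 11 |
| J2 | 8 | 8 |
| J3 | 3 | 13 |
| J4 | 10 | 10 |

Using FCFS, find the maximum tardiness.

18

FIFO (arrival order): J1 J2 J3 J4.
J1: 0→7, due 11, tardiness 0
J2: 7→15, due 8, tardiness 7
J3: 15→18, due 13, tardiness 5
J4: 18→28, due 10, tardiness 18
Maximum = 18.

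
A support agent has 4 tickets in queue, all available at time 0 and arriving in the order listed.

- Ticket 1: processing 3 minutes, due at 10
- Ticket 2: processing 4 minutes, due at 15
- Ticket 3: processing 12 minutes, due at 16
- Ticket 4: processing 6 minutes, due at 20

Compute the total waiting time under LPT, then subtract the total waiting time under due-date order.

23

LPT (decreasing processing time): Ticket 3 Ticket 4 Ticket 2 Ticket 1.
Ticket 3: waits 0, runs 0→12
Ticket 4: waits 12, runs 12→18
Ticket 2: waits 18, runs 18→22
Ticket 1: waits 22, runs 22→25
Sum = 0+12+18+22 = 52.
EDD (increasing due date): Ticket 1 Ticket 2 Ticket 3 Ticket 4.
Ticket 1: waits 0, runs 0→3
Ticket 2: waits 3, runs 3→7
Ticket 3: waits 7, runs 7→19
Ticket 4: waits 19, runs 19→25
Sum = 0+3+7+19 = 29.
Difference = 52 − 29 = 23.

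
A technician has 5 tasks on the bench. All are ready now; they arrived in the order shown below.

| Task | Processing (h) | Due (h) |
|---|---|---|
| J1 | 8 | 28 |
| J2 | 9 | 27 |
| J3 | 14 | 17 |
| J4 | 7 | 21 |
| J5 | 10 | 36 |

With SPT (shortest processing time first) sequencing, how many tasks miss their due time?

1

SPT (increasing processing time): J4 J1 J2 J5 J3.
J4: 0→7, due 21, tardiness 0
J1: 7→15, due 28, tardiness 0
J2: 15→24, due 27, tardiness 0
J5: 24→34, due 36, tardiness 0
J3: 34→48, due 17, tardiness 31
Late tasks: 1.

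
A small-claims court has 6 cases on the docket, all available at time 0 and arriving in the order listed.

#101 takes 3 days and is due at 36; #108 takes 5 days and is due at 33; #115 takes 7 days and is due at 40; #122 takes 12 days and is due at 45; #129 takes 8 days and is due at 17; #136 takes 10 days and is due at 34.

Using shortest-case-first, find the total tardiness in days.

SPT (increasing processing time): #101 #108 #115 #129 #136 #122.
#101: 0→3, due 36, tardiness 0
#108: 3→8, due 33, tardiness 0
#115: 8→15, due 40, tardiness 0
#129: 15→23, due 17, tardiness 6
#136: 23→33, due 34, tardiness 0
#122: 33→45, due 45, tardiness 0
Sum = 0+0+0+6+0+0 = 6.

6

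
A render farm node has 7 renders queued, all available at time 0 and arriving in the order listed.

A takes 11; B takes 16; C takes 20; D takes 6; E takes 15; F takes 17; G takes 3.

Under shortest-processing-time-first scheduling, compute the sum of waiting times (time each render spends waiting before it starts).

SPT (increasing processing time): G D A E B F C.
G: waits 0, runs 0→3
D: waits 3, runs 3→9
A: waits 9, runs 9→20
E: waits 20, runs 20→35
B: waits 35, runs 35→51
F: waits 51, runs 51→68
C: waits 68, runs 68→88
Sum = 0+3+9+20+35+51+68 = 186.

186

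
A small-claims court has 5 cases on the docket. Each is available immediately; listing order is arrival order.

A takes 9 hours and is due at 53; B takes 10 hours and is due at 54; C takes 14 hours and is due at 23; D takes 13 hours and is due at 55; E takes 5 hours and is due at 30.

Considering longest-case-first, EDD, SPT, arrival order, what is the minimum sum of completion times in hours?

LPT (decreasing processing time): C D B A E.
C: 0→14
D: 14→27
B: 27→37
A: 37→46
E: 46→51
Sum = 14+27+37+46+51 = 175.
EDD (increasing due date): C E A B D.
C: 0→14
E: 14→19
A: 19→28
B: 28→38
D: 38→51
Sum = 14+19+28+38+51 = 150.
SPT (increasing processing time): E A B D C.
E: 0→5
A: 5→14
B: 14→24
D: 24→37
C: 37→51
Sum = 5+14+24+37+51 = 131.
FIFO (arrival order): A B C D E.
A: 0→9
B: 9→19
C: 19→33
D: 33→46
E: 46→51
Sum = 9+19+33+46+51 = 158.
LPT 175, EDD 150, SPT 131, FIFO 158 → minimum 131.

131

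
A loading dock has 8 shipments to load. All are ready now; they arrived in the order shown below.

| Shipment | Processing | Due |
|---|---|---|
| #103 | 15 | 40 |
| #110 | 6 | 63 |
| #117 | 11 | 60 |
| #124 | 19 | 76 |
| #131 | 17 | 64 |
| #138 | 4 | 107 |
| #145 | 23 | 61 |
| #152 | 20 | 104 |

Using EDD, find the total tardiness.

38

EDD (increasing due date): #103 #117 #145 #110 #131 #124 #152 #138.
#103: 0→15, due 40, tardiness 0
#117: 15→26, due 60, tardiness 0
#145: 26→49, due 61, tardiness 0
#110: 49→55, due 63, tardiness 0
#131: 55→72, due 64, tardiness 8
#124: 72→91, due 76, tardiness 15
#152: 91→111, due 104, tardiness 7
#138: 111→115, due 107, tardiness 8
Sum = 0+0+0+0+8+15+7+8 = 38.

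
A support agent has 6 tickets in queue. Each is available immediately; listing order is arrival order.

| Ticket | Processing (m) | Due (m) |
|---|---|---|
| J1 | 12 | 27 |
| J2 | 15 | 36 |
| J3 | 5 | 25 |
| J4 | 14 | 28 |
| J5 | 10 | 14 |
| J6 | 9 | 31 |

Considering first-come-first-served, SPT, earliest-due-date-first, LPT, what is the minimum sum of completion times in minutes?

FIFO (arrival order): J1 J2 J3 J4 J5 J6.
J1: 0→12
J2: 12→27
J3: 27→32
J4: 32→46
J5: 46→56
J6: 56→65
Sum = 12+27+32+46+56+65 = 238.
SPT (increasing processing time): J3 J6 J5 J1 J4 J2.
J3: 0→5
J6: 5→14
J5: 14→24
J1: 24→36
J4: 36→50
J2: 50→65
Sum = 5+14+24+36+50+65 = 194.
EDD (increasing due date): J5 J3 J1 J4 J6 J2.
J5: 0→10
J3: 10→15
J1: 15→27
J4: 27→41
J6: 41→50
J2: 50→65
Sum = 10+15+27+41+50+65 = 208.
LPT (decreasing processing time): J2 J4 J1 J5 J6 J3.
J2: 0→15
J4: 15→29
J1: 29→41
J5: 41→51
J6: 51→60
J3: 60→65
Sum = 15+29+41+51+60+65 = 261.
FIFO 238, SPT 194, EDD 208, LPT 261 → minimum 194.

194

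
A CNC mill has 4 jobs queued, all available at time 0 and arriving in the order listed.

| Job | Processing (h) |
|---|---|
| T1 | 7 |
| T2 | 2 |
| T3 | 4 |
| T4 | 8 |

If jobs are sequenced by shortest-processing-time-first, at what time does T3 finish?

6

SPT (increasing processing time): T2 T3 T1 T4.
T2: 0→2
T3: 2→6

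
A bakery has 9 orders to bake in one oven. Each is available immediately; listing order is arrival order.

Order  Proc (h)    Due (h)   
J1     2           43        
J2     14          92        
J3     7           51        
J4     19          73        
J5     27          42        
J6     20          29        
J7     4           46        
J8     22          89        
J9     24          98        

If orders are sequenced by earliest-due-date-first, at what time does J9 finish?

139

EDD (increasing due date): J6 J5 J1 J7 J3 J4 J8 J2 J9.
J6: 0→20
J5: 20→47
J1: 47→49
J7: 49→53
J3: 53→60
J4: 60→79
J8: 79→101
J2: 101→115
J9: 115→139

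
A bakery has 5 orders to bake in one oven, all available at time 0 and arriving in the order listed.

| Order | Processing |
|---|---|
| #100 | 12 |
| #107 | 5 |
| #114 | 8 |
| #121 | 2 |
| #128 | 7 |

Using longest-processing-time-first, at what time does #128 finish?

LPT (decreasing processing time): #100 #114 #128 #107 #121.
#100: 0→12
#114: 12→20
#128: 20→27

27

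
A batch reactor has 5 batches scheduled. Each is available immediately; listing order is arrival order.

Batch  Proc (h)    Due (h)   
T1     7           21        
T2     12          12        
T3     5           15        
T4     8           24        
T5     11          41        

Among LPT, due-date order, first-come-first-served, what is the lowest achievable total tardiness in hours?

15

LPT (decreasing processing time): T2 T5 T4 T1 T3.
T2: 0→12, due 12, tardiness 0
T5: 12→23, due 41, tardiness 0
T4: 23→31, due 24, tardiness 7
T1: 31→38, due 21, tardiness 17
T3: 38→43, due 15, tardiness 28
Sum = 0+0+7+17+28 = 52.
EDD (increasing due date): T2 T3 T1 T4 T5.
T2: 0→12, due 12, tardiness 0
T3: 12→17, due 15, tardiness 2
T1: 17→24, due 21, tardiness 3
T4: 24→32, due 24, tardiness 8
T5: 32→43, due 41, tardiness 2
Sum = 0+2+3+8+2 = 15.
FIFO (arrival order): T1 T2 T3 T4 T5.
T1: 0→7, due 21, tardiness 0
T2: 7→19, due 12, tardiness 7
T3: 19→24, due 15, tardiness 9
T4: 24→32, due 24, tardiness 8
T5: 32→43, due 41, tardiness 2
Sum = 0+7+9+8+2 = 26.
LPT 52, EDD 15, FIFO 26 → minimum 15.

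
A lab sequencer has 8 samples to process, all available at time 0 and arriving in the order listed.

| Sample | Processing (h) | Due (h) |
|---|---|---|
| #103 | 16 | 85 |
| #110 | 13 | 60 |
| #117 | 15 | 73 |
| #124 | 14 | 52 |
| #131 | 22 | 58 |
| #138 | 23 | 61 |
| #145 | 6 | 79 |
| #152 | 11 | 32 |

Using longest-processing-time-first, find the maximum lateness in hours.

LPT (decreasing processing time): #138 #131 #103 #117 #124 #110 #152 #145.
#138: 0→23, due 61, lateness -38
#131: 23→45, due 58, lateness -13
#103: 45→61, due 85, lateness -24
#117: 61→76, due 73, lateness 3
#124: 76→90, due 52, lateness 38
#110: 90→103, due 60, lateness 43
#152: 103→114, due 32, lateness 82
#145: 114→120, due 79, lateness 41
Maximum = 82.

82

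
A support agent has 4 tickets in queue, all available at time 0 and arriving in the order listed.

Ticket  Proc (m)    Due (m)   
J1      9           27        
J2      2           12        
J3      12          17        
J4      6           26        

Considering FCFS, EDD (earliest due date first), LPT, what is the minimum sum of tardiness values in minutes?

2

FIFO (arrival order): J1 J2 J3 J4.
J1: 0→9, due 27, tardiness 0
J2: 9→11, due 12, tardiness 0
J3: 11→23, due 17, tardiness 6
J4: 23→29, due 26, tardiness 3
Sum = 0+0+6+3 = 9.
EDD (increasing due date): J2 J3 J4 J1.
J2: 0→2, due 12, tardiness 0
J3: 2→14, due 17, tardiness 0
J4: 14→20, due 26, tardiness 0
J1: 20→29, due 27, tardiness 2
Sum = 0+0+0+2 = 2.
LPT (decreasing processing time): J3 J1 J4 J2.
J3: 0→12, due 17, tardiness 0
J1: 12→21, due 27, tardiness 0
J4: 21→27, due 26, tardiness 1
J2: 27→29, due 12, tardiness 17
Sum = 0+0+1+17 = 18.
FIFO 9, EDD 2, LPT 18 → minimum 2.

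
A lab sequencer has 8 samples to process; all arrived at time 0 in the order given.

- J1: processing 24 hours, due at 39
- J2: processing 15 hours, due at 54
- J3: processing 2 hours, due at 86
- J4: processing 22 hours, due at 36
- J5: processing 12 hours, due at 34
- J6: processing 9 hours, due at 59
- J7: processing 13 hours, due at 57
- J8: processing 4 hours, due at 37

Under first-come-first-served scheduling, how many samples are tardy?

FIFO (arrival order): J1 J2 J3 J4 J5 J6 J7 J8.
J1: 0→24, due 39, tardiness 0
J2: 24→39, due 54, tardiness 0
J3: 39→41, due 86, tardiness 0
J4: 41→63, due 36, tardiness 27
J5: 63→75, due 34, tardiness 41
J6: 75→84, due 59, tardiness 25
J7: 84→97, due 57, tardiness 40
J8: 97→101, due 37, tardiness 64
Late samples: 5.

5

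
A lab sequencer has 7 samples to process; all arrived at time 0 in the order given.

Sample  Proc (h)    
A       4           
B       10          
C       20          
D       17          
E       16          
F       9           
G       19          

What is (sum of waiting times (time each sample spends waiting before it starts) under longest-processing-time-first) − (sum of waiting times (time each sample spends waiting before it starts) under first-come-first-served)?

114

LPT (decreasing processing time): C G D E B F A.
C: waits 0, runs 0→20
G: waits 20, runs 20→39
D: waits 39, runs 39→56
E: waits 56, runs 56→72
B: waits 72, runs 72→82
F: waits 82, runs 82→91
A: waits 91, runs 91→95
Sum = 0+20+39+56+72+82+91 = 360.
FIFO (arrival order): A B C D E F G.
A: waits 0, runs 0→4
B: waits 4, runs 4→14
C: waits 14, runs 14→34
D: waits 34, runs 34→51
E: waits 51, runs 51→67
F: waits 67, runs 67→76
G: waits 76, runs 76→95
Sum = 0+4+14+34+51+67+76 = 246.
Difference = 360 − 246 = 114.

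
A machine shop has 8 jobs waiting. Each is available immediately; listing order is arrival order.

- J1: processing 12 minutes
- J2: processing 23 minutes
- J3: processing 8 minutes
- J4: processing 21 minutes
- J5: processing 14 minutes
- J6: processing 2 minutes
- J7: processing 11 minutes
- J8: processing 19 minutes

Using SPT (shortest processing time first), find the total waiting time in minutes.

266

SPT (increasing processing time): J6 J3 J7 J1 J5 J8 J4 J2.
J6: waits 0, runs 0→2
J3: waits 2, runs 2→10
J7: waits 10, runs 10→21
J1: waits 21, runs 21→33
J5: waits 33, runs 33→47
J8: waits 47, runs 47→66
J4: waits 66, runs 66→87
J2: waits 87, runs 87→110
Sum = 0+2+10+21+33+47+66+87 = 266.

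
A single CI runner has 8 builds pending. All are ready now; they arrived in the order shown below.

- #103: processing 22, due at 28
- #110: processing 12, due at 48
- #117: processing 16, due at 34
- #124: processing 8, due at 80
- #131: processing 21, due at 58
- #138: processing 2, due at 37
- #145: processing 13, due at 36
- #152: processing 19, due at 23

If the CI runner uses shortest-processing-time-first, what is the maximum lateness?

85

SPT (increasing processing time): #138 #124 #110 #145 #117 #152 #131 #103.
#138: 0→2, due 37, lateness -35
#124: 2→10, due 80, lateness -70
#110: 10→22, due 48, lateness -26
#145: 22→35, due 36, lateness -1
#117: 35→51, due 34, lateness 17
#152: 51→70, due 23, lateness 47
#131: 70→91, due 58, lateness 33
#103: 91→113, due 28, lateness 85
Maximum = 85.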